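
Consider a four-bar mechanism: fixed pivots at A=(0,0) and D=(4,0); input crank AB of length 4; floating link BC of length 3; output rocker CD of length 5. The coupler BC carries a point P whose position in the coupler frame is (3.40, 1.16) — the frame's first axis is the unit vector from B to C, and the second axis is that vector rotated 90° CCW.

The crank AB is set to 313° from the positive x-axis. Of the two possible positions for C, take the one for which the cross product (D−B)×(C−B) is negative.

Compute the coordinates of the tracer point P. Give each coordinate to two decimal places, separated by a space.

6.05 -4.29

A=(0,0), D=(4.00,0)
B = A + 4.00·(cos313°, sin313°) = (2.7280, -2.9254)
|BD| = 3.1900
circle(B,3.00) ∩ circle(D,5.00): a=-0.9128, h=2.8577
  candidates: C₊=(-0.2567,-2.6230) cross=9.116; C₋=(4.9847,-4.9021) cross=-9.116
  mode - wants cross < 0 → take C=(4.9847,-4.9021) (cross=-9.116)
ex = (C−B)/|BC| = (0.7522,-0.6589); ey = (0.6589,0.7522)
P = B + 3.40·ex + 1.16·ey = (6.0499,-4.2930)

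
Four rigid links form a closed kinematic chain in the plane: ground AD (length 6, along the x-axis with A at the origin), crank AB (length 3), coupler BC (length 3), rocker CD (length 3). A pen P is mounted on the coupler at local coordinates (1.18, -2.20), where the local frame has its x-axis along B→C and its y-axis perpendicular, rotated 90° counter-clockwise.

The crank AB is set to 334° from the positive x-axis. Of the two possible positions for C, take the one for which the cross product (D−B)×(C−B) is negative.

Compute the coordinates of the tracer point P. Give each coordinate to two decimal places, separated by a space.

A=(0,0), D=(6.00,0)
B = A + 3.00·(cos334°, sin334°) = (2.6964, -1.3151)
|BD| = 3.5558
circle(B,3.00) ∩ circle(D,3.00): a=1.7779, h=2.4164
  candidates: C₊=(3.4545,1.5875) cross=8.592; C₋=(5.2419,-2.9026) cross=-8.592
  mode - wants cross < 0 → take C=(5.2419,-2.9026) (cross=-8.592)
ex = (C−B)/|BC| = (0.8485,-0.5292); ey = (0.5292,0.8485)
P = B + 1.18·ex + -2.20·ey = (2.5334,-3.8063)

2.53 -3.81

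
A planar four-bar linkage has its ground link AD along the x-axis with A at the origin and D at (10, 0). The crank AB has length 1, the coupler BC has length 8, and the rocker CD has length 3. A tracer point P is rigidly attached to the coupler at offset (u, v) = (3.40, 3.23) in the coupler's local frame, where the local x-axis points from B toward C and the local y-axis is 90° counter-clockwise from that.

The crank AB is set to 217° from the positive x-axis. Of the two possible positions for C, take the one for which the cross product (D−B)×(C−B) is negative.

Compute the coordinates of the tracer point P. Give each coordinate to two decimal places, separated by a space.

A=(0,0), D=(10.00,0)
B = A + 1.00·(cos217°, sin217°) = (-0.7986, -0.6018)
|BD| = 10.8154
circle(B,8.00) ∩ circle(D,3.00): a=7.9504, h=0.8897
  candidates: C₊=(7.0899,0.7289) cross=9.623; C₋=(7.1889,-1.0478) cross=-9.623
  mode - wants cross < 0 → take C=(7.1889,-1.0478) (cross=-9.623)
ex = (C−B)/|BC| = (0.9984,-0.0557); ey = (0.0557,0.9984)
P = B + 3.40·ex + 3.23·ey = (2.7761,2.4336)

2.78 2.43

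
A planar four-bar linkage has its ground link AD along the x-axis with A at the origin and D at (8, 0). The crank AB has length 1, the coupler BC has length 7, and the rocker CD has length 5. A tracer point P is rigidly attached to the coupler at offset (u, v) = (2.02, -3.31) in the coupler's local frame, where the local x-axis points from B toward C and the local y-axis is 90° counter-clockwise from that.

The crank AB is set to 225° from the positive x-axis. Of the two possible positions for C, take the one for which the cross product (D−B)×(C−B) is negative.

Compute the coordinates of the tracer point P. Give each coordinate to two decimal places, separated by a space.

-0.63 -4.58

A=(0,0), D=(8.00,0)
B = A + 1.00·(cos225°, sin225°) = (-0.7071, -0.7071)
|BD| = 8.7358
circle(B,7.00) ∩ circle(D,5.00): a=5.7415, h=4.0043
  candidates: C₊=(4.6915,3.7488) cross=34.981; C₋=(5.3397,-4.2336) cross=-34.981
  mode - wants cross < 0 → take C=(5.3397,-4.2336) (cross=-34.981)
ex = (C−B)/|BC| = (0.8638,-0.5038); ey = (0.5038,0.8638)
P = B + 2.02·ex + -3.31·ey = (-0.6297,-4.5840)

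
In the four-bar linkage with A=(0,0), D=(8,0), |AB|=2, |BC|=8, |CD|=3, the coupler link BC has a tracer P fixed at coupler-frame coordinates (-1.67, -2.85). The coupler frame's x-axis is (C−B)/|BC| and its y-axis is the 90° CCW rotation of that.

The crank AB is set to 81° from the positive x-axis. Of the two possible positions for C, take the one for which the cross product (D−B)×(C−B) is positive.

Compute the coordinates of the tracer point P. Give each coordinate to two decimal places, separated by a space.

A=(0,0), D=(8.00,0)
B = A + 2.00·(cos81°, sin81°) = (0.3129, 1.9754)
|BD| = 7.9369
circle(B,8.00) ∩ circle(D,3.00): a=7.4333, h=2.9574
  candidates: C₊=(8.2483,2.9897) cross=23.473; C₋=(6.7762,-2.7390) cross=-23.473
  mode + wants cross > 0 → take C=(8.2483,2.9897) (cross=23.473)
ex = (C−B)/|BC| = (0.9919,0.1268); ey = (-0.1268,0.9919)
P = B + -1.67·ex + -2.85·ey = (-0.9823,-1.0634)

-0.98 -1.06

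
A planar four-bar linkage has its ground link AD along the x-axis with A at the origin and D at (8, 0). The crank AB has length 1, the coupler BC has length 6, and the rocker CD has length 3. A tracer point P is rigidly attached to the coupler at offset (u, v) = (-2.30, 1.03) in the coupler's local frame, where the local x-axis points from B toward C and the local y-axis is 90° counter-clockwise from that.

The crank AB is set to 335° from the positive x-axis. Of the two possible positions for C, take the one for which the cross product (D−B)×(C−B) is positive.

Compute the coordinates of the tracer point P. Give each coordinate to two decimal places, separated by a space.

A=(0,0), D=(8.00,0)
B = A + 1.00·(cos335°, sin335°) = (0.9063, -0.4226)
|BD| = 7.1063
circle(B,6.00) ∩ circle(D,3.00): a=5.4529, h=2.5032
  candidates: C₊=(6.2007,2.4005) cross=17.789; C₋=(6.4984,-2.5971) cross=-17.789
  mode + wants cross > 0 → take C=(6.2007,2.4005) (cross=17.789)
ex = (C−B)/|BC| = (0.8824,0.4705); ey = (-0.4705,0.8824)
P = B + -2.30·ex + 1.03·ey = (-1.6078,-0.5959)

-1.61 -0.60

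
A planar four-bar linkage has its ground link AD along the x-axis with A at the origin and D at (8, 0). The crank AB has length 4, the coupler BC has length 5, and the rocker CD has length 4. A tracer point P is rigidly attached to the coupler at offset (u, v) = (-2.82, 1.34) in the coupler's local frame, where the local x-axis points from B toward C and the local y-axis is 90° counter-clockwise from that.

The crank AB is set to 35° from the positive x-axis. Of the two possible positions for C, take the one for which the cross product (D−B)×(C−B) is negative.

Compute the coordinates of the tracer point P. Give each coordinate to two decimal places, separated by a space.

A=(0,0), D=(8.00,0)
B = A + 4.00·(cos35°, sin35°) = (3.2766, 2.2943)
|BD| = 5.2511
circle(B,5.00) ∩ circle(D,4.00): a=3.4825, h=3.5878
  candidates: C₊=(7.9767,3.9999) cross=18.840; C₋=(4.8416,-2.4545) cross=-18.840
  mode - wants cross < 0 → take C=(4.8416,-2.4545) (cross=-18.840)
ex = (C−B)/|BC| = (0.3130,-0.9498); ey = (0.9498,0.3130)
P = B + -2.82·ex + 1.34·ey = (3.6666,5.3920)

3.67 5.39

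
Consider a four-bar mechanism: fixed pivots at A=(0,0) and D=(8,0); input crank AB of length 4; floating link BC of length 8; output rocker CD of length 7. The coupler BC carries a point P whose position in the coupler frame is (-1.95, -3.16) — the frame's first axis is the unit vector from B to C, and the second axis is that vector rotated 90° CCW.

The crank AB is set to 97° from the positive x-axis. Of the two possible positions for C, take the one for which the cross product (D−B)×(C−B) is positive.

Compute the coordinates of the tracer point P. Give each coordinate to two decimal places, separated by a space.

-1.13 0.31

A=(0,0), D=(8.00,0)
B = A + 4.00·(cos97°, sin97°) = (-0.4875, 3.9702)
|BD| = 9.3701
circle(B,8.00) ∩ circle(D,7.00): a=5.4855, h=5.8232
  candidates: C₊=(6.9486,6.9206) cross=54.564; C₋=(2.0140,-3.6287) cross=-54.564
  mode + wants cross > 0 → take C=(6.9486,6.9206) (cross=54.564)
ex = (C−B)/|BC| = (0.9295,0.3688); ey = (-0.3688,0.9295)
P = B + -1.95·ex + -3.16·ey = (-1.1346,0.3138)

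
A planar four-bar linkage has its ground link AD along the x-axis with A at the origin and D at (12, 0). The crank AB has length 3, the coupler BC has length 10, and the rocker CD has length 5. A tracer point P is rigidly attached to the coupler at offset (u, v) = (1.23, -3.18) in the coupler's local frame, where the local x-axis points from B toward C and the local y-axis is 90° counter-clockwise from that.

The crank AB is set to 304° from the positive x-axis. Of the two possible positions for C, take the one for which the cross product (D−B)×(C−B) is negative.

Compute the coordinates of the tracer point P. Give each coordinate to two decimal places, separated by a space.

A=(0,0), D=(12.00,0)
B = A + 3.00·(cos304°, sin304°) = (1.6776, -2.4871)
|BD| = 10.6178
circle(B,10.00) ∩ circle(D,5.00): a=8.8407, h=4.6735
  candidates: C₊=(9.1776,4.1272) cross=49.623; C₋=(11.3671,-4.9598) cross=-49.623
  mode - wants cross < 0 → take C=(11.3671,-4.9598) (cross=-49.623)
ex = (C−B)/|BC| = (0.9689,-0.2473); ey = (0.2473,0.9689)
P = B + 1.23·ex + -3.18·ey = (2.0831,-5.8725)

2.08 -5.87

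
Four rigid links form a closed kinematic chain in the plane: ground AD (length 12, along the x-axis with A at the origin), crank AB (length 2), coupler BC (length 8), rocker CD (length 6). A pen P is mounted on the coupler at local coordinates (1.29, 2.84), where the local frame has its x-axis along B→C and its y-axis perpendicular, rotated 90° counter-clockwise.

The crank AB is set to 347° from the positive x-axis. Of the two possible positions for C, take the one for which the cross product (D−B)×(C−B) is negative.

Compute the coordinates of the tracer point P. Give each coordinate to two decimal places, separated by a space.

A=(0,0), D=(12.00,0)
B = A + 2.00·(cos347°, sin347°) = (1.9487, -0.4499)
|BD| = 10.0613
circle(B,8.00) ∩ circle(D,6.00): a=6.4221, h=4.7704
  candidates: C₊=(8.1511,4.6029) cross=47.996; C₋=(8.5778,-4.9283) cross=-47.996
  mode - wants cross < 0 → take C=(8.5778,-4.9283) (cross=-47.996)
ex = (C−B)/|BC| = (0.8286,-0.5598); ey = (0.5598,0.8286)
P = B + 1.29·ex + 2.84·ey = (4.6075,1.1813)

4.61 1.18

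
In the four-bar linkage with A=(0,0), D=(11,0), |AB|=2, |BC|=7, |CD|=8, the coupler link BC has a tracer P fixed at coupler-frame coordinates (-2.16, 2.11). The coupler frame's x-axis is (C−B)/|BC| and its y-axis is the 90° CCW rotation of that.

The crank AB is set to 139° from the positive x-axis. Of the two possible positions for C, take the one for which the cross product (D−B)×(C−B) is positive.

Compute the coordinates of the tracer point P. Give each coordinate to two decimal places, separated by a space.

-4.43 2.08

A=(0,0), D=(11.00,0)
B = A + 2.00·(cos139°, sin139°) = (-1.5094, 1.3121)
|BD| = 12.5780
circle(B,7.00) ∩ circle(D,8.00): a=5.6927, h=4.0734
  candidates: C₊=(4.5772,4.7694) cross=51.236; C₋=(3.7273,-3.3329) cross=-51.236
  mode + wants cross > 0 → take C=(4.5772,4.7694) (cross=51.236)
ex = (C−B)/|BC| = (0.8695,0.4939); ey = (-0.4939,0.8695)
P = B + -2.16·ex + 2.11·ey = (-4.4297,2.0800)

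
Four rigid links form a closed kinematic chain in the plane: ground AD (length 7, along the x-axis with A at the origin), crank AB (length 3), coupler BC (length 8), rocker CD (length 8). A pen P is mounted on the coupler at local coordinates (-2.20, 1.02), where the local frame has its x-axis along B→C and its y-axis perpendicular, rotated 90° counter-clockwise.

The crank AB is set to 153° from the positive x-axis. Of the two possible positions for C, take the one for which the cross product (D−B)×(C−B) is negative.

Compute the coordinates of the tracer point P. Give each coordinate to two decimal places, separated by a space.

-2.87 3.78

A=(0,0), D=(7.00,0)
B = A + 3.00·(cos153°, sin153°) = (-2.6730, 1.3620)
|BD| = 9.7684
circle(B,8.00) ∩ circle(D,8.00): a=4.8842, h=6.3360
  candidates: C₊=(3.0469,6.9551) cross=61.892; C₋=(1.2801,-5.5931) cross=-61.892
  mode - wants cross < 0 → take C=(1.2801,-5.5931) (cross=-61.892)
ex = (C−B)/|BC| = (0.4941,-0.8694); ey = (0.8694,0.4941)
P = B + -2.20·ex + 1.02·ey = (-2.8734,3.7786)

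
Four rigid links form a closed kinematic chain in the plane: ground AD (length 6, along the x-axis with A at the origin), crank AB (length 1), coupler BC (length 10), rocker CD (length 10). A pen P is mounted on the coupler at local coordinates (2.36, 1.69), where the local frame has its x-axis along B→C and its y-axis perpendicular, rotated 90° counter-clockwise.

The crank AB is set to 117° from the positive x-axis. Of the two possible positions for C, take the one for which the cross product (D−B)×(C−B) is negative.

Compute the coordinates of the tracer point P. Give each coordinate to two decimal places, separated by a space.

A=(0,0), D=(6.00,0)
B = A + 1.00·(cos117°, sin117°) = (-0.4540, 0.8910)
|BD| = 6.5152
circle(B,10.00) ∩ circle(D,10.00): a=3.2576, h=9.4545
  candidates: C₊=(4.0660,9.8112) cross=61.598; C₋=(1.4800,-8.9202) cross=-61.598
  mode - wants cross < 0 → take C=(1.4800,-8.9202) (cross=-61.598)
ex = (C−B)/|BC| = (0.1934,-0.9811); ey = (0.9811,0.1934)
P = B + 2.36·ex + 1.69·ey = (1.6605,-1.0976)

1.66 -1.10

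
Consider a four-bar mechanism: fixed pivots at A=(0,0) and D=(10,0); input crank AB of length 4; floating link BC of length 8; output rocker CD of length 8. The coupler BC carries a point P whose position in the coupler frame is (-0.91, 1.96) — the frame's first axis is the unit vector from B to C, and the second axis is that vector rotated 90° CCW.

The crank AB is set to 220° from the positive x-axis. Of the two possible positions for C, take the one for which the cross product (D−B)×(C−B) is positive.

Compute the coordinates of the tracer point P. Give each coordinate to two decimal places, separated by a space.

-5.09 -1.82

A=(0,0), D=(10.00,0)
B = A + 4.00·(cos220°, sin220°) = (-3.0642, -2.5712)
|BD| = 13.3148
circle(B,8.00) ∩ circle(D,8.00): a=6.6574, h=4.4361
  candidates: C₊=(2.6113,3.0670) cross=59.066; C₋=(4.3245,-5.6382) cross=-59.066
  mode + wants cross > 0 → take C=(2.6113,3.0670) (cross=59.066)
ex = (C−B)/|BC| = (0.7094,0.7048); ey = (-0.7048,0.7094)
P = B + -0.91·ex + 1.96·ey = (-5.0911,-1.8220)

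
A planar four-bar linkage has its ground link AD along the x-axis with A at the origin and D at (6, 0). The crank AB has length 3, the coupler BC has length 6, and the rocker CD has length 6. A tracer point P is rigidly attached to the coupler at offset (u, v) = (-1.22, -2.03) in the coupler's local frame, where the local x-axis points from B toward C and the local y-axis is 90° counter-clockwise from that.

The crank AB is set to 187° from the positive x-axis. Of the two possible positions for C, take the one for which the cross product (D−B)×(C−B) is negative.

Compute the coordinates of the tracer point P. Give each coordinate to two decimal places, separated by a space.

-5.21 -1.17

A=(0,0), D=(6.00,0)
B = A + 3.00·(cos187°, sin187°) = (-2.9776, -0.3656)
|BD| = 8.9851
circle(B,6.00) ∩ circle(D,6.00): a=4.4925, h=3.9771
  candidates: C₊=(1.3494,3.7910) cross=35.734; C₋=(1.6730,-4.1566) cross=-35.734
  mode - wants cross < 0 → take C=(1.6730,-4.1566) (cross=-35.734)
ex = (C−B)/|BC| = (0.7751,-0.6318); ey = (0.6318,0.7751)
P = B + -1.22·ex + -2.03·ey = (-5.2059,-1.1682)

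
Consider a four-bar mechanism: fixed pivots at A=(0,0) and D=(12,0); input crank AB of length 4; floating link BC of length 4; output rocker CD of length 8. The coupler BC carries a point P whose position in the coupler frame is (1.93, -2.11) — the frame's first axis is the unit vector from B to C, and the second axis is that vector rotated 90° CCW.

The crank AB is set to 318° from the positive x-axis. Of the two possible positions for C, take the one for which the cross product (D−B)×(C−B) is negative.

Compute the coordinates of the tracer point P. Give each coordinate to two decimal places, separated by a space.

A=(0,0), D=(12.00,0)
B = A + 4.00·(cos318°, sin318°) = (2.9726, -2.6765)
|BD| = 9.4158
circle(B,4.00) ∩ circle(D,8.00): a=2.1590, h=3.3673
  candidates: C₊=(4.0854,1.1656) cross=31.706; C₋=(5.9997,-5.2912) cross=-31.706
  mode - wants cross < 0 → take C=(5.9997,-5.2912) (cross=-31.706)
ex = (C−B)/|BC| = (0.7568,-0.6537); ey = (0.6537,0.7568)
P = B + 1.93·ex + -2.11·ey = (3.0539,-5.5349)

3.05 -5.53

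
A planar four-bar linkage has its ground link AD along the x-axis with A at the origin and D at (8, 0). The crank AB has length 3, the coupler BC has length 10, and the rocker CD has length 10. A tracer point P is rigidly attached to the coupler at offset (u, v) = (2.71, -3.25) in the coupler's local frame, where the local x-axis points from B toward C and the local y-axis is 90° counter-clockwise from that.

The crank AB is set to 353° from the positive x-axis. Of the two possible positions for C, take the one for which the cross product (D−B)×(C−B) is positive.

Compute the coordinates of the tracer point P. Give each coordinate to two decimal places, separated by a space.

6.66 1.71

A=(0,0), D=(8.00,0)
B = A + 3.00·(cos353°, sin353°) = (2.9776, -0.3656)
|BD| = 5.0357
circle(B,10.00) ∩ circle(D,10.00): a=2.5178, h=9.6778
  candidates: C₊=(4.7862,9.4695) cross=48.734; C₋=(6.1915,-9.8351) cross=-48.734
  mode + wants cross > 0 → take C=(4.7862,9.4695) (cross=48.734)
ex = (C−B)/|BC| = (0.1809,0.9835); ey = (-0.9835,0.1809)
P = B + 2.71·ex + -3.25·ey = (6.6642,1.7119)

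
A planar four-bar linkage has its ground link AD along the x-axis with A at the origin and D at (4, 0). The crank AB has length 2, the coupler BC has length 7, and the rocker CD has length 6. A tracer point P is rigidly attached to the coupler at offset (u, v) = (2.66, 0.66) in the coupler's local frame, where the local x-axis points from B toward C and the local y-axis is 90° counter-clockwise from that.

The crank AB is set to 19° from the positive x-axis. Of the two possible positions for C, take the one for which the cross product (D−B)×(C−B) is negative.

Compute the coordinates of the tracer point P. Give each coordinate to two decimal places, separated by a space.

3.35 -1.67

A=(0,0), D=(4.00,0)
B = A + 2.00·(cos19°, sin19°) = (1.8910, 0.6511)
|BD| = 2.2072
circle(B,7.00) ∩ circle(D,6.00): a=4.0485, h=5.7105
  candidates: C₊=(7.4440,4.9131) cross=12.604; C₋=(4.0747,-5.9995) cross=-12.604
  mode - wants cross < 0 → take C=(4.0747,-5.9995) (cross=-12.604)
ex = (C−B)/|BC| = (0.3120,-0.9501); ey = (0.9501,0.3120)
P = B + 2.66·ex + 0.66·ey = (3.3479,-1.6702)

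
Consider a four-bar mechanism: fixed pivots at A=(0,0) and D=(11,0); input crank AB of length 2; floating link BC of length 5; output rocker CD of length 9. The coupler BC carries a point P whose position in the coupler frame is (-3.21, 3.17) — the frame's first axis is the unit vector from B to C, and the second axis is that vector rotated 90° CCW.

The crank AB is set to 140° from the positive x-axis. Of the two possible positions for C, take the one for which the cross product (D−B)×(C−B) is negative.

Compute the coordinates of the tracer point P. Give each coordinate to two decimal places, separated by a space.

-1.86 5.79

A=(0,0), D=(11.00,0)
B = A + 2.00·(cos140°, sin140°) = (-1.5321, 1.2856)
|BD| = 12.5979
circle(B,5.00) ∩ circle(D,9.00): a=4.0763, h=2.8954
  candidates: C₊=(2.8184,3.7499) cross=36.476; C₋=(2.2275,-2.0107) cross=-36.476
  mode - wants cross < 0 → take C=(2.2275,-2.0107) (cross=-36.476)
ex = (C−B)/|BC| = (0.7519,-0.6593); ey = (0.6593,0.7519)
P = B + -3.21·ex + 3.17·ey = (-1.8559,5.7854)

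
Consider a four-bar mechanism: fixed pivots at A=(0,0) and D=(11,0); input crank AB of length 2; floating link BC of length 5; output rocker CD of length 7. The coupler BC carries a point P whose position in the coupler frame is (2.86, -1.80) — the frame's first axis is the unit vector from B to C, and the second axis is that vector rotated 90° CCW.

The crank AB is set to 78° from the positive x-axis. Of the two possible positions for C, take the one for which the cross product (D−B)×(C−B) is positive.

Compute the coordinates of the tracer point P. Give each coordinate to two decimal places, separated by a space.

3.73 1.30

A=(0,0), D=(11.00,0)
B = A + 2.00·(cos78°, sin78°) = (0.4158, 1.9563)
|BD| = 10.7635
circle(B,5.00) ∩ circle(D,7.00): a=4.2668, h=2.6065
  candidates: C₊=(5.0853,3.7439) cross=28.055; C₋=(4.1378,-1.3823) cross=-28.055
  mode + wants cross > 0 → take C=(5.0853,3.7439) (cross=28.055)
ex = (C−B)/|BC| = (0.9339,0.3575); ey = (-0.3575,0.9339)
P = B + 2.86·ex + -1.80·ey = (3.7303,1.2978)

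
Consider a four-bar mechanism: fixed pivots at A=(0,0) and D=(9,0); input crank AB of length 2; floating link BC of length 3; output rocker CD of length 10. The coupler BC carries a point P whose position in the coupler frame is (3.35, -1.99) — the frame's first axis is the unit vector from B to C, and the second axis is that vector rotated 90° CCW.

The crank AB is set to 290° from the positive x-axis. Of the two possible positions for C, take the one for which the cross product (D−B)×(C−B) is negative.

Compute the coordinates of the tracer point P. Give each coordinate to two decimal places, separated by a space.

-1.77 -4.91

A=(0,0), D=(9.00,0)
B = A + 2.00·(cos290°, sin290°) = (0.6840, -1.8794)
|BD| = 8.5257
circle(B,3.00) ∩ circle(D,10.00): a=-1.0740, h=2.8012
  candidates: C₊=(-0.9810,0.6161) cross=23.882; C₋=(0.2540,-4.8484) cross=-23.882
  mode - wants cross < 0 → take C=(0.2540,-4.8484) (cross=-23.882)
ex = (C−B)/|BC| = (-0.1434,-0.9897); ey = (0.9897,-0.1434)
P = B + 3.35·ex + -1.99·ey = (-1.7656,-4.9095)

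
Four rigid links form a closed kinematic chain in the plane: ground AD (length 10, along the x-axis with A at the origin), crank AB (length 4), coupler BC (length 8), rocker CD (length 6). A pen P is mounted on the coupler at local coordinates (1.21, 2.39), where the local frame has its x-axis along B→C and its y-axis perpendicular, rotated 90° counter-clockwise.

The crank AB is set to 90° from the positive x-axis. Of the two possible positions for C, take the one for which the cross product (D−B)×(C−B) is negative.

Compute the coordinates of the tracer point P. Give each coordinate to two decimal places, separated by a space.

A=(0,0), D=(10.00,0)
B = A + 4.00·(cos90°, sin90°) = (0.0000, 4.0000)
|BD| = 10.7703
circle(B,8.00) ∩ circle(D,6.00): a=6.6850, h=4.3944
  candidates: C₊=(7.8389,5.5973) cross=47.329; C₋=(4.5749,-2.5628) cross=-47.329
  mode - wants cross < 0 → take C=(4.5749,-2.5628) (cross=-47.329)
ex = (C−B)/|BC| = (0.5719,-0.8204); ey = (0.8204,0.5719)
P = B + 1.21·ex + 2.39·ey = (2.6526,4.3741)

2.65 4.37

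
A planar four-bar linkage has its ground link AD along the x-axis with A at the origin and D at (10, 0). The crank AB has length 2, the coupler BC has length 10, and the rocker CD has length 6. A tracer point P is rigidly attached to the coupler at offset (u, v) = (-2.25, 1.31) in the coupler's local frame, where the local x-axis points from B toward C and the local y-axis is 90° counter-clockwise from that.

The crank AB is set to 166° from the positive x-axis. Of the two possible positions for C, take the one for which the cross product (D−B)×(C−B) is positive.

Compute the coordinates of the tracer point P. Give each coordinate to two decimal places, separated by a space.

-4.54 0.59

A=(0,0), D=(10.00,0)
B = A + 2.00·(cos166°, sin166°) = (-1.9406, 0.4838)
|BD| = 11.9504
circle(B,10.00) ∩ circle(D,6.00): a=8.6529, h=5.0127
  candidates: C₊=(6.9082,5.1421) cross=59.903; C₋=(6.5023,-4.8750) cross=-59.903
  mode + wants cross > 0 → take C=(6.9082,5.1421) (cross=59.903)
ex = (C−B)/|BC| = (0.8849,0.4658); ey = (-0.4658,0.8849)
P = B + -2.25·ex + 1.31·ey = (-4.5418,0.5949)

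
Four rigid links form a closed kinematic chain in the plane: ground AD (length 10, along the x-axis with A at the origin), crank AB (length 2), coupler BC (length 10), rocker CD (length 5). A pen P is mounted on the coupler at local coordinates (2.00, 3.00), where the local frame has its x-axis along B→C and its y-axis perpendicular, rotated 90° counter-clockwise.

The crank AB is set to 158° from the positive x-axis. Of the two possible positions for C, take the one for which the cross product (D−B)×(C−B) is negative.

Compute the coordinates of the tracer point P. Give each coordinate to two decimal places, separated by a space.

1.32 2.45

A=(0,0), D=(10.00,0)
B = A + 2.00·(cos158°, sin158°) = (-1.8544, 0.7492)
|BD| = 11.8780
circle(B,10.00) ∩ circle(D,5.00): a=9.0961, h=4.1546
  candidates: C₊=(7.4857,4.3218) cross=49.349; C₋=(6.9616,-3.9709) cross=-49.349
  mode - wants cross < 0 → take C=(6.9616,-3.9709) (cross=-49.349)
ex = (C−B)/|BC| = (0.8816,-0.4720); ey = (0.4720,0.8816)
P = B + 2.00·ex + 3.00·ey = (1.3248,2.4500)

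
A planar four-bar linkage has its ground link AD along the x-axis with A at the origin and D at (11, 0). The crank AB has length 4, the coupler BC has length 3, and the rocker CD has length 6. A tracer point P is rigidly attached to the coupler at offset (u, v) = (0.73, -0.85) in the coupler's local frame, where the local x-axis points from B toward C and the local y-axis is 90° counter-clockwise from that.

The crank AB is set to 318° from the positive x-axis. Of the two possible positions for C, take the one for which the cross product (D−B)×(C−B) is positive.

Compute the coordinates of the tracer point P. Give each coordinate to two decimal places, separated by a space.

A=(0,0), D=(11.00,0)
B = A + 4.00·(cos318°, sin318°) = (2.9726, -2.6765)
|BD| = 8.4619
circle(B,3.00) ∩ circle(D,6.00): a=2.6355, h=1.4331
  candidates: C₊=(5.0195,-0.4833) cross=12.127; C₋=(5.9261,-3.2025) cross=-12.127
  mode + wants cross > 0 → take C=(5.0195,-0.4833) (cross=12.127)
ex = (C−B)/|BC| = (0.6823,0.7311); ey = (-0.7311,0.6823)
P = B + 0.73·ex + -0.85·ey = (4.0921,-2.7228)

4.09 -2.72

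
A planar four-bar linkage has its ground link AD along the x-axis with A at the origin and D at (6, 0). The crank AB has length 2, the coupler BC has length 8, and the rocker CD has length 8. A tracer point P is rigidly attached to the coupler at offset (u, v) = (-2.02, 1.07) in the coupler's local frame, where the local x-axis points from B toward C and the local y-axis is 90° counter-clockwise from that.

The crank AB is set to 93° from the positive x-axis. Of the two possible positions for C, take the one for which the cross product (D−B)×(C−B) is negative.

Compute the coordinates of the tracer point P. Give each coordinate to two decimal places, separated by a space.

A=(0,0), D=(6.00,0)
B = A + 2.00·(cos93°, sin93°) = (-0.1047, 1.9973)
|BD| = 6.4231
circle(B,8.00) ∩ circle(D,8.00): a=3.2115, h=7.3271
  candidates: C₊=(5.2260,7.9625) cross=47.062; C₋=(0.6693,-5.9652) cross=-47.062
  mode - wants cross < 0 → take C=(0.6693,-5.9652) (cross=-47.062)
ex = (C−B)/|BC| = (0.0967,-0.9953); ey = (0.9953,0.0967)
P = B + -2.02·ex + 1.07·ey = (0.7649,4.1113)

0.76 4.11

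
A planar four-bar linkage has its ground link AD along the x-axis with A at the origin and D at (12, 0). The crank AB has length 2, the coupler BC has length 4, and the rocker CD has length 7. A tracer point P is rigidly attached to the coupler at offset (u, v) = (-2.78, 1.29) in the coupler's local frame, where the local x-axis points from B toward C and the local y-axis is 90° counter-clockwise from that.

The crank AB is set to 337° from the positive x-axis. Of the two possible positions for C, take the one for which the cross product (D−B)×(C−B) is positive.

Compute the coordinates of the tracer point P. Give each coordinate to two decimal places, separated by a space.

A=(0,0), D=(12.00,0)
B = A + 2.00·(cos337°, sin337°) = (1.8410, -0.7815)
|BD| = 10.1890
circle(B,4.00) ∩ circle(D,7.00): a=3.4751, h=1.9808
  candidates: C₊=(5.1540,1.4600) cross=20.183; C₋=(5.4578,-2.4899) cross=-20.183
  mode + wants cross > 0 → take C=(5.1540,1.4600) (cross=20.183)
ex = (C−B)/|BC| = (0.8282,0.5604); ey = (-0.5604,0.8282)
P = B + -2.78·ex + 1.29·ey = (-1.1844,-1.2709)

-1.18 -1.27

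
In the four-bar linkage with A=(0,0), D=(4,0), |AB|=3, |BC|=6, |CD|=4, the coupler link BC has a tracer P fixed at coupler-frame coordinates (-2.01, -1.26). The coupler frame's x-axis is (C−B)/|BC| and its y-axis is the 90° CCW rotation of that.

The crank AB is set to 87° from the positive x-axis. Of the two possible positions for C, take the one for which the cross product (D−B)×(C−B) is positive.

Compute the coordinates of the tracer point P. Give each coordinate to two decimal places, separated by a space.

-1.77 1.61

A=(0,0), D=(4.00,0)
B = A + 3.00·(cos87°, sin87°) = (0.1570, 2.9959)
|BD| = 4.8728
circle(B,6.00) ∩ circle(D,4.00): a=4.4886, h=3.9815
  candidates: C₊=(6.1449,3.3763) cross=19.401; C₋=(1.2491,-2.9039) cross=-19.401
  mode + wants cross > 0 → take C=(6.1449,3.3763) (cross=19.401)
ex = (C−B)/|BC| = (0.9980,0.0634); ey = (-0.0634,0.9980)
P = B + -2.01·ex + -1.26·ey = (-1.7691,1.6110)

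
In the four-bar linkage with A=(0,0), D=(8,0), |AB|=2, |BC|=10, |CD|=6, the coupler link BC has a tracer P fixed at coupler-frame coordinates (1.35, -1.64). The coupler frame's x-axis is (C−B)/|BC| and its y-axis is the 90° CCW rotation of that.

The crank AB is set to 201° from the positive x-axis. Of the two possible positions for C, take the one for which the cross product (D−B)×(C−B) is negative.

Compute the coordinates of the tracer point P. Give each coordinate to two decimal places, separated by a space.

-1.55 -2.82

A=(0,0), D=(8.00,0)
B = A + 2.00·(cos201°, sin201°) = (-1.8672, -0.7167)
|BD| = 9.8932
circle(B,10.00) ∩ circle(D,6.00): a=8.1811, h=5.7506
  candidates: C₊=(5.8759,5.6114) cross=56.891; C₋=(6.7091,-5.8595) cross=-56.891
  mode - wants cross < 0 → take C=(6.7091,-5.8595) (cross=-56.891)
ex = (C−B)/|BC| = (0.8576,-0.5143); ey = (0.5143,0.8576)
P = B + 1.35·ex + -1.64·ey = (-1.5528,-2.8175)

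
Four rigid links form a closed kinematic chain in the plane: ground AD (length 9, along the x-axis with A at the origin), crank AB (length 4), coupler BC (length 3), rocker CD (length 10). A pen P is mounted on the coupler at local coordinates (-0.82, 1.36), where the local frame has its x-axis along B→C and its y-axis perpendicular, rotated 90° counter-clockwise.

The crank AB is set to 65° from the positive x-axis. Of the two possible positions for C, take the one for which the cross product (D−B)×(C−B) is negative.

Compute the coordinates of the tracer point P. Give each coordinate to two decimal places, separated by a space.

A=(0,0), D=(9.00,0)
B = A + 4.00·(cos65°, sin65°) = (1.6905, 3.6252)
|BD| = 8.1591
circle(B,3.00) ∩ circle(D,10.00): a=-1.4970, h=2.5998
  candidates: C₊=(1.5045,6.6195) cross=21.212; C₋=(-0.8058,1.9613) cross=-21.212
  mode - wants cross < 0 → take C=(-0.8058,1.9613) (cross=-21.212)
ex = (C−B)/|BC| = (-0.8321,-0.5546); ey = (0.5546,-0.8321)
P = B + -0.82·ex + 1.36·ey = (3.1271,2.9484)

3.13 2.95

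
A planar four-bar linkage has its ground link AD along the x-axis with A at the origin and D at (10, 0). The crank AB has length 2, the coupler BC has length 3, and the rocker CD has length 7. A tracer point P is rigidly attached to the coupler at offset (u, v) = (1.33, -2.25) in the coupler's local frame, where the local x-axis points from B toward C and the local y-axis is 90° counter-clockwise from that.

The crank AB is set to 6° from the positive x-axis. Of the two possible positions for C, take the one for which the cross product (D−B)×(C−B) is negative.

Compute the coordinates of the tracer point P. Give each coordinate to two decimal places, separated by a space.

A=(0,0), D=(10.00,0)
B = A + 2.00·(cos6°, sin6°) = (1.9890, 0.2091)
|BD| = 8.0137
circle(B,3.00) ∩ circle(D,7.00): a=1.5111, h=2.5916
  candidates: C₊=(3.5672,2.7604) cross=20.769; C₋=(3.4320,-2.4211) cross=-20.769
  mode - wants cross < 0 → take C=(3.4320,-2.4211) (cross=-20.769)
ex = (C−B)/|BC| = (0.4810,-0.8767); ey = (0.8767,0.4810)
P = B + 1.33·ex + -2.25·ey = (0.6561,-2.0392)

0.66 -2.04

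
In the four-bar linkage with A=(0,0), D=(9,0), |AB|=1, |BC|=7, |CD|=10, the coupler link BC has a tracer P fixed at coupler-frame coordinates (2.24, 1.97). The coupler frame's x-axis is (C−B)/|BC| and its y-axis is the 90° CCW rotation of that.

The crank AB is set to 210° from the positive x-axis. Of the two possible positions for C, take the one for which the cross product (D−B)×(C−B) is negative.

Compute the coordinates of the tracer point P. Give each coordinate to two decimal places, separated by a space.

A=(0,0), D=(9.00,0)
B = A + 1.00·(cos210°, sin210°) = (-0.8660, -0.5000)
|BD| = 9.8787
circle(B,7.00) ∩ circle(D,10.00): a=2.3580, h=6.5909
  candidates: C₊=(1.1554,6.2018) cross=65.109; C₋=(1.8226,-6.9631) cross=-65.109
  mode - wants cross < 0 → take C=(1.8226,-6.9631) (cross=-65.109)
ex = (C−B)/|BC| = (0.3841,-0.9233); ey = (0.9233,0.3841)
P = B + 2.24·ex + 1.97·ey = (1.8132,-1.8115)

1.81 -1.81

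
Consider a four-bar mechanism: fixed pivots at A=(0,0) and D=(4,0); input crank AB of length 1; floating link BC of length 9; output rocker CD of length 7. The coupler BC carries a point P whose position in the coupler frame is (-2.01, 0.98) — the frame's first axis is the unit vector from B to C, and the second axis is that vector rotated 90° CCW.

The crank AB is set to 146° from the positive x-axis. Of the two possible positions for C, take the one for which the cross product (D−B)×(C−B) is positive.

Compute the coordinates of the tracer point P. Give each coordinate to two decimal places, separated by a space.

A=(0,0), D=(4.00,0)
B = A + 1.00·(cos146°, sin146°) = (-0.8290, 0.5592)
|BD| = 4.8613
circle(B,9.00) ∩ circle(D,7.00): a=5.7219, h=6.9469
  candidates: C₊=(5.6540,6.8018) cross=33.771; C₋=(4.0558,-6.9998) cross=-33.771
  mode + wants cross > 0 → take C=(5.6540,6.8018) (cross=33.771)
ex = (C−B)/|BC| = (0.7203,0.6936); ey = (-0.6936,0.7203)
P = B + -2.01·ex + 0.98·ey = (-2.9567,-0.1291)

-2.96 -0.13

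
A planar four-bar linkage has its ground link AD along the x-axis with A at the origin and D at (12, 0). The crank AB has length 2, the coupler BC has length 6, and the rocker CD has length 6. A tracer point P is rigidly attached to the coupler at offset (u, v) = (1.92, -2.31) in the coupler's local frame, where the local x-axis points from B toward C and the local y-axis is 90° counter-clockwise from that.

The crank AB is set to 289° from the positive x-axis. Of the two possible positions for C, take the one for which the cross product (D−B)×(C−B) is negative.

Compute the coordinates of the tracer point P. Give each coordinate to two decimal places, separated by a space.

A=(0,0), D=(12.00,0)
B = A + 2.00·(cos289°, sin289°) = (0.6511, -1.8910)
|BD| = 11.5053
circle(B,6.00) ∩ circle(D,6.00): a=5.7527, h=1.7049
  candidates: C₊=(6.0453,0.7362) cross=19.616; C₋=(6.6058,-2.6273) cross=-19.616
  mode - wants cross < 0 → take C=(6.6058,-2.6273) (cross=-19.616)
ex = (C−B)/|BC| = (0.9924,-0.1227); ey = (0.1227,0.9924)
P = B + 1.92·ex + -2.31·ey = (2.2732,-4.4192)

2.27 -4.42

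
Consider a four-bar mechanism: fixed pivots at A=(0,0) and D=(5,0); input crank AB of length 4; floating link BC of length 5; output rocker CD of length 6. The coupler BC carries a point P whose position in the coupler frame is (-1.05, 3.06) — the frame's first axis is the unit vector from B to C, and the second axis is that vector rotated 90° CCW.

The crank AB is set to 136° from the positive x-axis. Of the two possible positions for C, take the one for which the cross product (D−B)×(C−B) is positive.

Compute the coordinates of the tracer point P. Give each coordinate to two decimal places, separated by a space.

A=(0,0), D=(5.00,0)
B = A + 4.00·(cos136°, sin136°) = (-2.8774, 2.7786)
|BD| = 8.3531
circle(B,5.00) ∩ circle(D,6.00): a=3.5181, h=3.5529
  candidates: C₊=(1.6222,4.9589) cross=29.678; C₋=(-0.7415,-1.7422) cross=-29.678
  mode + wants cross > 0 → take C=(1.6222,4.9589) (cross=29.678)
ex = (C−B)/|BC| = (0.8999,0.4361); ey = (-0.4361,0.8999)
P = B + -1.05·ex + 3.06·ey = (-5.1566,5.0745)

-5.16 5.07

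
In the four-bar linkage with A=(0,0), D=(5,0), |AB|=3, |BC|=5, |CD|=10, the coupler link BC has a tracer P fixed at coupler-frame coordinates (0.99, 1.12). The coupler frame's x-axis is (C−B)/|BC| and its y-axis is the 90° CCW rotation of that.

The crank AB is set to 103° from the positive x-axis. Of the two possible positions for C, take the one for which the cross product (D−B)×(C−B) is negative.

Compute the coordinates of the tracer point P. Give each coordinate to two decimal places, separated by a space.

-0.96 1.46

A=(0,0), D=(5.00,0)
B = A + 3.00·(cos103°, sin103°) = (-0.6749, 2.9231)
|BD| = 6.3835
circle(B,5.00) ∩ circle(D,10.00): a=-2.6828, h=4.2193
  candidates: C₊=(-1.1278,7.9026) cross=26.934; C₋=(-4.9920,0.4007) cross=-26.934
  mode - wants cross < 0 → take C=(-4.9920,0.4007) (cross=-26.934)
ex = (C−B)/|BC| = (-0.8634,-0.5045); ey = (0.5045,-0.8634)
P = B + 0.99·ex + 1.12·ey = (-0.9646,1.4566)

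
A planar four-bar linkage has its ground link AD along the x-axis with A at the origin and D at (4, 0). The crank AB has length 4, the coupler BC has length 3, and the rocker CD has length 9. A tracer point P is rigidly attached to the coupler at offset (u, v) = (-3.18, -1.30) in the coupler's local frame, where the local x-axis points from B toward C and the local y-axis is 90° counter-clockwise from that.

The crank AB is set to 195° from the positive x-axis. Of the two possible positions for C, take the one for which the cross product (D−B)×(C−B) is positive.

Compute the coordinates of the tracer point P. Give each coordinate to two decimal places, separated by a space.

-1.62 -3.64

A=(0,0), D=(4.00,0)
B = A + 4.00·(cos195°, sin195°) = (-3.8637, -1.0353)
|BD| = 7.9316
circle(B,3.00) ∩ circle(D,9.00): a=-0.5731, h=2.9448
  candidates: C₊=(-4.8162,1.8095) cross=23.357; C₋=(-4.0475,-4.0296) cross=-23.357
  mode + wants cross > 0 → take C=(-4.8162,1.8095) (cross=23.357)
ex = (C−B)/|BC| = (-0.3175,0.9483); ey = (-0.9483,-0.3175)
P = B + -3.18·ex + -1.30·ey = (-1.6213,-3.6380)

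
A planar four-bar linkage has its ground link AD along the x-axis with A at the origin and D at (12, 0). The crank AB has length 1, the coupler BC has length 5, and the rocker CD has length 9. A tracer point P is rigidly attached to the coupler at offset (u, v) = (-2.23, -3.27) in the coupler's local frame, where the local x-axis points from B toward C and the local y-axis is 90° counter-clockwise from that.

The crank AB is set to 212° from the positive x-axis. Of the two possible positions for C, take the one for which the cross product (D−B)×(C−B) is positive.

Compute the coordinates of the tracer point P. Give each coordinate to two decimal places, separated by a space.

-0.86 -4.49

A=(0,0), D=(12.00,0)
B = A + 1.00·(cos212°, sin212°) = (-0.8480, -0.5299)
|BD| = 12.8590
circle(B,5.00) ∩ circle(D,9.00): a=4.2520, h=2.6307
  candidates: C₊=(3.2919,2.2737) cross=33.828; C₋=(3.5088,-2.9831) cross=-33.828
  mode + wants cross > 0 → take C=(3.2919,2.2737) (cross=33.828)
ex = (C−B)/|BC| = (0.8280,0.5607); ey = (-0.5607,0.8280)
P = B + -2.23·ex + -3.27·ey = (-0.8609,-4.4879)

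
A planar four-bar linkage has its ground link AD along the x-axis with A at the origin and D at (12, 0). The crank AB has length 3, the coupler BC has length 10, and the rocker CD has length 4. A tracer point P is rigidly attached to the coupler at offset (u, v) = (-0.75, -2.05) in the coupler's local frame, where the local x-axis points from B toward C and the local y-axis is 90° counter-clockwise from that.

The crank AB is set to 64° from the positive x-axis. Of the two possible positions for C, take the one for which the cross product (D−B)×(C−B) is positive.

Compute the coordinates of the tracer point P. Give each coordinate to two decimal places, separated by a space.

A=(0,0), D=(12.00,0)
B = A + 3.00·(cos64°, sin64°) = (1.3151, 2.6964)
|BD| = 11.0199
circle(B,10.00) ∩ circle(D,4.00): a=9.3212, h=3.6214
  candidates: C₊=(11.2391,3.9270) cross=39.908; C₋=(9.4669,-3.0957) cross=-39.908
  mode + wants cross > 0 → take C=(11.2391,3.9270) (cross=39.908)
ex = (C−B)/|BC| = (0.9924,0.1231); ey = (-0.1231,0.9924)
P = B + -0.75·ex + -2.05·ey = (0.8231,0.5697)

0.82 0.57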